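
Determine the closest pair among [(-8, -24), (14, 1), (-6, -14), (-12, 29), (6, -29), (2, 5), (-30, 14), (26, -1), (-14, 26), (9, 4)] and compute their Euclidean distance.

Computing all pairwise distances among 10 points:

d((-8, -24), (14, 1)) = 33.3017
d((-8, -24), (-6, -14)) = 10.198
d((-8, -24), (-12, 29)) = 53.1507
d((-8, -24), (6, -29)) = 14.8661
d((-8, -24), (2, 5)) = 30.6757
d((-8, -24), (-30, 14)) = 43.909
d((-8, -24), (26, -1)) = 41.0488
d((-8, -24), (-14, 26)) = 50.3587
d((-8, -24), (9, 4)) = 32.7567
d((14, 1), (-6, -14)) = 25.0
d((14, 1), (-12, 29)) = 38.2099
d((14, 1), (6, -29)) = 31.0483
d((14, 1), (2, 5)) = 12.6491
d((14, 1), (-30, 14)) = 45.8803
d((14, 1), (26, -1)) = 12.1655
d((14, 1), (-14, 26)) = 37.5366
d((14, 1), (9, 4)) = 5.831
d((-6, -14), (-12, 29)) = 43.4166
d((-6, -14), (6, -29)) = 19.2094
d((-6, -14), (2, 5)) = 20.6155
d((-6, -14), (-30, 14)) = 36.8782
d((-6, -14), (26, -1)) = 34.5398
d((-6, -14), (-14, 26)) = 40.7922
d((-6, -14), (9, 4)) = 23.4307
d((-12, 29), (6, -29)) = 60.7289
d((-12, 29), (2, 5)) = 27.7849
d((-12, 29), (-30, 14)) = 23.4307
d((-12, 29), (26, -1)) = 48.4149
d((-12, 29), (-14, 26)) = 3.6056 <-- minimum
d((-12, 29), (9, 4)) = 32.6497
d((6, -29), (2, 5)) = 34.2345
d((6, -29), (-30, 14)) = 56.0803
d((6, -29), (26, -1)) = 34.4093
d((6, -29), (-14, 26)) = 58.5235
d((6, -29), (9, 4)) = 33.1361
d((2, 5), (-30, 14)) = 33.2415
d((2, 5), (26, -1)) = 24.7386
d((2, 5), (-14, 26)) = 26.4008
d((2, 5), (9, 4)) = 7.0711
d((-30, 14), (26, -1)) = 57.9741
d((-30, 14), (-14, 26)) = 20.0
d((-30, 14), (9, 4)) = 40.2616
d((26, -1), (-14, 26)) = 48.2597
d((26, -1), (9, 4)) = 17.72
d((-14, 26), (9, 4)) = 31.8277

Closest pair: (-12, 29) and (-14, 26) with distance 3.6056

The closest pair is (-12, 29) and (-14, 26) with Euclidean distance 3.6056. For 10 points, brute-force pairwise comparison is shown above. For large n, the divide-and-conquer algorithm (sort by x, recurse on halves, check the dividing strip) achieves O(n log n).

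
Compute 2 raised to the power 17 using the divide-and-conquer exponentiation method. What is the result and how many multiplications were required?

Computing 2^17 by squaring (build up from 2^1; each line after the first costs one multiplication):

2^1 = 2
2^2 = (2^1)^2 = 2^2 = 4
2^4 = (2^2)^2 = 4^2 = 16
2^8 = (2^4)^2 = 16^2 = 256
2^16 = (2^8)^2 = 256^2 = 65536
2^17 = 2 * 2^16 = 2 * 65536 = 131072

Result: 131072
Multiplications needed: 5 (5 lines after 2^1)

2^17 = 131072. Using exponentiation by squaring, this requires 5 multiplications. The key idea: if the exponent is even, square the half-power; if odd, multiply by the base once.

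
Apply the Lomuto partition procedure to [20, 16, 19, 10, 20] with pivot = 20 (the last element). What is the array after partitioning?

Lomuto partition with pivot = 20:

Initial array: [20, 16, 19, 10, 20]

arr[0]=20 <= 20: swap with position 0, array becomes [20, 16, 19, 10, 20]
arr[1]=16 <= 20: swap with position 1, array becomes [20, 16, 19, 10, 20]
arr[2]=19 <= 20: swap with position 2, array becomes [20, 16, 19, 10, 20]
arr[3]=10 <= 20: swap with position 3, array becomes [20, 16, 19, 10, 20]

Place pivot at position 4: [20, 16, 19, 10, 20]
Pivot position: 4

After partitioning with pivot 20, the array becomes [20, 16, 19, 10, 20]. The pivot is placed at index 4. All elements to the left of the pivot are <= 20, and all elements to the right are > 20.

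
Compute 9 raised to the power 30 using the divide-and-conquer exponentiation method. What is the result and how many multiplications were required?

Computing 9^30 by squaring (build up from 9^1; each line after the first costs one multiplication):

9^1 = 9
9^2 = (9^1)^2 = 9^2 = 81
9^3 = 9 * 9^2 = 9 * 81 = 729
9^6 = (9^3)^2 = 729^2 = 531441
9^7 = 9 * 9^6 = 9 * 531441 = 4782969
9^14 = (9^7)^2 = 4782969^2 = 22876792454961
9^15 = 9 * 9^14 = 9 * 22876792454961 = 205891132094649
9^30 = (9^15)^2 = 205891132094649^2 = 42391158275216203514294433201

Result: 42391158275216203514294433201
Multiplications needed: 7 (7 lines after 9^1)

9^30 = 42391158275216203514294433201. Using exponentiation by squaring, this requires 7 multiplications. The key idea: if the exponent is even, square the half-power; if odd, multiply by the base once.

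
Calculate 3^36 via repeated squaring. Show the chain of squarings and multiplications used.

Computing 3^36 by squaring (build up from 3^1; each line after the first costs one multiplication):

3^1 = 3
3^2 = (3^1)^2 = 3^2 = 9
3^4 = (3^2)^2 = 9^2 = 81
3^8 = (3^4)^2 = 81^2 = 6561
3^9 = 3 * 3^8 = 3 * 6561 = 19683
3^18 = (3^9)^2 = 19683^2 = 387420489
3^36 = (3^18)^2 = 387420489^2 = 150094635296999121

Result: 150094635296999121
Multiplications needed: 6 (6 lines after 3^1)

3^36 = 150094635296999121. Using exponentiation by squaring, this requires 6 multiplications. The key idea: if the exponent is even, square the half-power; if odd, multiply by the base once.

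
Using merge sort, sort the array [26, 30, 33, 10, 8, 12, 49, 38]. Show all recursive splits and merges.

Merge sort trace:

Split: [26, 30, 33, 10, 8, 12, 49, 38] -> [26, 30, 33, 10] and [8, 12, 49, 38]
  Split: [26, 30, 33, 10] -> [26, 30] and [33, 10]
    Split: [26, 30] -> [26] and [30]
    Merge: [26] + [30] -> [26, 30]
    Split: [33, 10] -> [33] and [10]
    Merge: [33] + [10] -> [10, 33]
  Merge: [26, 30] + [10, 33] -> [10, 26, 30, 33]
  Split: [8, 12, 49, 38] -> [8, 12] and [49, 38]
    Split: [8, 12] -> [8] and [12]
    Merge: [8] + [12] -> [8, 12]
    Split: [49, 38] -> [49] and [38]
    Merge: [49] + [38] -> [38, 49]
  Merge: [8, 12] + [38, 49] -> [8, 12, 38, 49]
Merge: [10, 26, 30, 33] + [8, 12, 38, 49] -> [8, 10, 12, 26, 30, 33, 38, 49]

Final sorted array: [8, 10, 12, 26, 30, 33, 38, 49]

The merge sort proceeds by recursively splitting the array and merging sorted halves.
After all merges, the sorted array is [8, 10, 12, 26, 30, 33, 38, 49].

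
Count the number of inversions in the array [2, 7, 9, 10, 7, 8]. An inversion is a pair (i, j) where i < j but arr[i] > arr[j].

Finding inversions in [2, 7, 9, 10, 7, 8]:

(2, 4): arr[2]=9 > arr[4]=7
(2, 5): arr[2]=9 > arr[5]=8
(3, 4): arr[3]=10 > arr[4]=7
(3, 5): arr[3]=10 > arr[5]=8

Total inversions: 4

The array has 4 inversion(s): (2,4), (2,5), (3,4), (3,5). Each pair (i,j) satisfies i < j and arr[i] > arr[j].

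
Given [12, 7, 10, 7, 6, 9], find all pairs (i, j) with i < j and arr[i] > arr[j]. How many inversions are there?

Finding inversions in [12, 7, 10, 7, 6, 9]:

(0, 1): arr[0]=12 > arr[1]=7
(0, 2): arr[0]=12 > arr[2]=10
(0, 3): arr[0]=12 > arr[3]=7
(0, 4): arr[0]=12 > arr[4]=6
(0, 5): arr[0]=12 > arr[5]=9
(1, 4): arr[1]=7 > arr[4]=6
(2, 3): arr[2]=10 > arr[3]=7
(2, 4): arr[2]=10 > arr[4]=6
(2, 5): arr[2]=10 > arr[5]=9
(3, 4): arr[3]=7 > arr[4]=6

Total inversions: 10

The array has 10 inversion(s): (0,1), (0,2), (0,3), (0,4), (0,5), (1,4), (2,3), (2,4), (2,5), (3,4). Each pair (i,j) satisfies i < j and arr[i] > arr[j].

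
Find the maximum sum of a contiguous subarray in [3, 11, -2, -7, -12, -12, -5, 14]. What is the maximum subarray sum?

Using Kadane's algorithm on [3, 11, -2, -7, -12, -12, -5, 14]:

Scanning through the array:
Position 1 (value 11): max_ending_here = 14, max_so_far = 14
Position 2 (value -2): max_ending_here = 12, max_so_far = 14
Position 3 (value -7): max_ending_here = 5, max_so_far = 14
Position 4 (value -12): max_ending_here = -7, max_so_far = 14
Position 5 (value -12): max_ending_here = -12, max_so_far = 14
Position 6 (value -5): max_ending_here = -5, max_so_far = 14
Position 7 (value 14): max_ending_here = 14, max_so_far = 14

Maximum subarray: [3, 11]
Maximum sum: 14

The maximum subarray is [3, 11] with sum 14. This subarray runs from index 0 to index 1.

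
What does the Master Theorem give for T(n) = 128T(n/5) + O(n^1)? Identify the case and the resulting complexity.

Master Theorem for T(n) = 128T(n/5) + O(n^1):

a = 128, b = 5, c = 1
log_b(a) = log_5(128) = 3.0147

Case 1: c = 1 < log_5(128) = 3.0147
T(n) = O(n^(log_5 128))

For T(n) = 128T(n/5) + O(n^1): log_5(128) = 3.0147. This is Case 1 of the Master Theorem (c < log_b(a), work dominated by leaves), giving O(n^(log_5 128)).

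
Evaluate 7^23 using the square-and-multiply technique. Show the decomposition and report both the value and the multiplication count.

Computing 7^23 by squaring (build up from 7^1; each line after the first costs one multiplication):

7^1 = 7
7^2 = (7^1)^2 = 7^2 = 49
7^4 = (7^2)^2 = 49^2 = 2401
7^5 = 7 * 7^4 = 7 * 2401 = 16807
7^10 = (7^5)^2 = 16807^2 = 282475249
7^11 = 7 * 7^10 = 7 * 282475249 = 1977326743
7^22 = (7^11)^2 = 1977326743^2 = 3909821048582988049
7^23 = 7 * 7^22 = 7 * 3909821048582988049 = 27368747340080916343

Result: 27368747340080916343
Multiplications needed: 7 (7 lines after 7^1)

7^23 = 27368747340080916343. Using exponentiation by squaring, this requires 7 multiplications. The key idea: if the exponent is even, square the half-power; if odd, multiply by the base once.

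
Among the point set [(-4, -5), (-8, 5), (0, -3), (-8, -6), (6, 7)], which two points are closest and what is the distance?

Computing all pairwise distances among 5 points:

d((-4, -5), (-8, 5)) = 10.7703
d((-4, -5), (0, -3)) = 4.4721
d((-4, -5), (-8, -6)) = 4.1231 <-- minimum
d((-4, -5), (6, 7)) = 15.6205
d((-8, 5), (0, -3)) = 11.3137
d((-8, 5), (-8, -6)) = 11.0
d((-8, 5), (6, 7)) = 14.1421
d((0, -3), (-8, -6)) = 8.544
d((0, -3), (6, 7)) = 11.6619
d((-8, -6), (6, 7)) = 19.105

Closest pair: (-4, -5) and (-8, -6) with distance 4.1231

The closest pair is (-4, -5) and (-8, -6) with Euclidean distance 4.1231. For 5 points, brute-force pairwise comparison is shown above. For large n, the divide-and-conquer algorithm (sort by x, recurse on halves, check the dividing strip) achieves O(n log n).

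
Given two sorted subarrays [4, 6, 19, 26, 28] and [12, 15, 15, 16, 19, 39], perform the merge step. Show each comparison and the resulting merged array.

Merging process:

Compare 4 vs 12: take 4 from left. Merged: [4]
Compare 6 vs 12: take 6 from left. Merged: [4, 6]
Compare 19 vs 12: take 12 from right. Merged: [4, 6, 12]
Compare 19 vs 15: take 15 from right. Merged: [4, 6, 12, 15]
Compare 19 vs 15: take 15 from right. Merged: [4, 6, 12, 15, 15]
Compare 19 vs 16: take 16 from right. Merged: [4, 6, 12, 15, 15, 16]
Compare 19 vs 19: take 19 from left. Merged: [4, 6, 12, 15, 15, 16, 19]
Compare 26 vs 19: take 19 from right. Merged: [4, 6, 12, 15, 15, 16, 19, 19]
Compare 26 vs 39: take 26 from left. Merged: [4, 6, 12, 15, 15, 16, 19, 19, 26]
Compare 28 vs 39: take 28 from left. Merged: [4, 6, 12, 15, 15, 16, 19, 19, 26, 28]
Append remaining from right: [39]. Merged: [4, 6, 12, 15, 15, 16, 19, 19, 26, 28, 39]

Final merged array: [4, 6, 12, 15, 15, 16, 19, 19, 26, 28, 39]
Total comparisons: 10

The merged array is [4, 6, 12, 15, 15, 16, 19, 19, 26, 28, 39], requiring 10 comparisons. The merge step runs in O(n) time where n is the total number of elements.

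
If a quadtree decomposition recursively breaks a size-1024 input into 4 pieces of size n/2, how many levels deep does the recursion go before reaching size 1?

For divide and conquer with division factor 2:

Problem sizes at each level:
Level 0: 1024
Level 1: 512
Level 2: 256
Level 3: 128
Level 4: 64
Level 5: 32
Level 6: 16
Level 7: 8
Level 8: 4
Level 9: 2
Level 10: 1

The root is level 0 and the size-1 base case is level 10 (the tree spans levels 0 through 10, i.e. 11 levels counting the root), so the depth is the number of divisions: log_2(1024) = 10

The recursion tree depth is log_2(1024) = 10. At each level, the problem size is divided by 2, so it takes 10 divisions to reduce to a base case of size 1. The algorithm makes 4 recursive calls at each level.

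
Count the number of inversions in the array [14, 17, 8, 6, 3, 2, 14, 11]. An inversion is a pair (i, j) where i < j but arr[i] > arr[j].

Finding inversions in [14, 17, 8, 6, 3, 2, 14, 11]:

(0, 2): arr[0]=14 > arr[2]=8
(0, 3): arr[0]=14 > arr[3]=6
(0, 4): arr[0]=14 > arr[4]=3
(0, 5): arr[0]=14 > arr[5]=2
(0, 7): arr[0]=14 > arr[7]=11
(1, 2): arr[1]=17 > arr[2]=8
(1, 3): arr[1]=17 > arr[3]=6
(1, 4): arr[1]=17 > arr[4]=3
(1, 5): arr[1]=17 > arr[5]=2
(1, 6): arr[1]=17 > arr[6]=14
(1, 7): arr[1]=17 > arr[7]=11
(2, 3): arr[2]=8 > arr[3]=6
(2, 4): arr[2]=8 > arr[4]=3
(2, 5): arr[2]=8 > arr[5]=2
(3, 4): arr[3]=6 > arr[4]=3
(3, 5): arr[3]=6 > arr[5]=2
(4, 5): arr[4]=3 > arr[5]=2
(6, 7): arr[6]=14 > arr[7]=11

Total inversions: 18

The array has 18 inversion(s): (0,2), (0,3), (0,4), (0,5), (0,7), (1,2), (1,3), (1,4), (1,5), (1,6), (1,7), (2,3), (2,4), (2,5), (3,4), (3,5), (4,5), (6,7). Each pair (i,j) satisfies i < j and arr[i] > arr[j].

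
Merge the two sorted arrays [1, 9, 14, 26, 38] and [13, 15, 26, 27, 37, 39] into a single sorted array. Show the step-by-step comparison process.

Merging process:

Compare 1 vs 13: take 1 from left. Merged: [1]
Compare 9 vs 13: take 9 from left. Merged: [1, 9]
Compare 14 vs 13: take 13 from right. Merged: [1, 9, 13]
Compare 14 vs 15: take 14 from left. Merged: [1, 9, 13, 14]
Compare 26 vs 15: take 15 from right. Merged: [1, 9, 13, 14, 15]
Compare 26 vs 26: take 26 from left. Merged: [1, 9, 13, 14, 15, 26]
Compare 38 vs 26: take 26 from right. Merged: [1, 9, 13, 14, 15, 26, 26]
Compare 38 vs 27: take 27 from right. Merged: [1, 9, 13, 14, 15, 26, 26, 27]
Compare 38 vs 37: take 37 from right. Merged: [1, 9, 13, 14, 15, 26, 26, 27, 37]
Compare 38 vs 39: take 38 from left. Merged: [1, 9, 13, 14, 15, 26, 26, 27, 37, 38]
Append remaining from right: [39]. Merged: [1, 9, 13, 14, 15, 26, 26, 27, 37, 38, 39]

Final merged array: [1, 9, 13, 14, 15, 26, 26, 27, 37, 38, 39]
Total comparisons: 10

The merged array is [1, 9, 13, 14, 15, 26, 26, 27, 37, 38, 39], requiring 10 comparisons. The merge step runs in O(n) time where n is the total number of elements.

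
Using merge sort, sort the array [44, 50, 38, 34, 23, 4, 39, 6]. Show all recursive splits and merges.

Merge sort trace:

Split: [44, 50, 38, 34, 23, 4, 39, 6] -> [44, 50, 38, 34] and [23, 4, 39, 6]
  Split: [44, 50, 38, 34] -> [44, 50] and [38, 34]
    Split: [44, 50] -> [44] and [50]
    Merge: [44] + [50] -> [44, 50]
    Split: [38, 34] -> [38] and [34]
    Merge: [38] + [34] -> [34, 38]
  Merge: [44, 50] + [34, 38] -> [34, 38, 44, 50]
  Split: [23, 4, 39, 6] -> [23, 4] and [39, 6]
    Split: [23, 4] -> [23] and [4]
    Merge: [23] + [4] -> [4, 23]
    Split: [39, 6] -> [39] and [6]
    Merge: [39] + [6] -> [6, 39]
  Merge: [4, 23] + [6, 39] -> [4, 6, 23, 39]
Merge: [34, 38, 44, 50] + [4, 6, 23, 39] -> [4, 6, 23, 34, 38, 39, 44, 50]

Final sorted array: [4, 6, 23, 34, 38, 39, 44, 50]

The merge sort proceeds by recursively splitting the array and merging sorted halves.
After all merges, the sorted array is [4, 6, 23, 34, 38, 39, 44, 50].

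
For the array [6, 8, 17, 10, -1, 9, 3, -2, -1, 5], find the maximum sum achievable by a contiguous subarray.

Using Kadane's algorithm on [6, 8, 17, 10, -1, 9, 3, -2, -1, 5]:

Scanning through the array:
Position 1 (value 8): max_ending_here = 14, max_so_far = 14
Position 2 (value 17): max_ending_here = 31, max_so_far = 31
Position 3 (value 10): max_ending_here = 41, max_so_far = 41
Position 4 (value -1): max_ending_here = 40, max_so_far = 41
Position 5 (value 9): max_ending_here = 49, max_so_far = 49
Position 6 (value 3): max_ending_here = 52, max_so_far = 52
Position 7 (value -2): max_ending_here = 50, max_so_far = 52
Position 8 (value -1): max_ending_here = 49, max_so_far = 52
Position 9 (value 5): max_ending_here = 54, max_so_far = 54

Maximum subarray: [6, 8, 17, 10, -1, 9, 3, -2, -1, 5]
Maximum sum: 54

The maximum subarray is [6, 8, 17, 10, -1, 9, 3, -2, -1, 5] with sum 54. This subarray runs from index 0 to index 9.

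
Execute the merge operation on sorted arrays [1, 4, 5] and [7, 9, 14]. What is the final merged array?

Merging process:

Compare 1 vs 7: take 1 from left. Merged: [1]
Compare 4 vs 7: take 4 from left. Merged: [1, 4]
Compare 5 vs 7: take 5 from left. Merged: [1, 4, 5]
Append remaining from right: [7, 9, 14]. Merged: [1, 4, 5, 7, 9, 14]

Final merged array: [1, 4, 5, 7, 9, 14]
Total comparisons: 3

The merged array is [1, 4, 5, 7, 9, 14], requiring 3 comparisons. The merge step runs in O(n) time where n is the total number of elements.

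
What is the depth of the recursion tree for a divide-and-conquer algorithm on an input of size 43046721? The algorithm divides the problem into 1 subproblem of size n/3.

For divide and conquer with division factor 3:

Problem sizes at each level:
Level 0: 43046721
Level 1: 14348907
Level 2: 4782969
Level 3: 1594323
Level 4: 531441
Level 5: 177147
Level 6: 59049
Level 7: 19683
Level 8: 6561
Level 9: 2187
Level 10: 729
Level 11: 243
Level 12: 81
Level 13: 27
Level 14: 9
Level 15: 3
Level 16: 1

The root is level 0 and the size-1 base case is level 16 (the tree spans levels 0 through 16, i.e. 17 levels counting the root), so the depth is the number of divisions: log_3(43046721) = 16

The recursion tree depth is log_3(43046721) = 16. At each level, the problem size is divided by 3, so it takes 16 divisions to reduce to a base case of size 1. The algorithm makes 1 recursive call at each level.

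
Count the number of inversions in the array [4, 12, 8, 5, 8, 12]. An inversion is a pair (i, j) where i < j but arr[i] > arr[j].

Finding inversions in [4, 12, 8, 5, 8, 12]:

(1, 2): arr[1]=12 > arr[2]=8
(1, 3): arr[1]=12 > arr[3]=5
(1, 4): arr[1]=12 > arr[4]=8
(2, 3): arr[2]=8 > arr[3]=5

Total inversions: 4

The array has 4 inversion(s): (1,2), (1,3), (1,4), (2,3). Each pair (i,j) satisfies i < j and arr[i] > arr[j].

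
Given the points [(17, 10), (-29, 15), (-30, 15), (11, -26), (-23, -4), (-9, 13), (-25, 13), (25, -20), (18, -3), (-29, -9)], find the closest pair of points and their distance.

Computing all pairwise distances among 10 points:

d((17, 10), (-29, 15)) = 46.2709
d((17, 10), (-30, 15)) = 47.2652
d((17, 10), (11, -26)) = 36.4966
d((17, 10), (-23, -4)) = 42.3792
d((17, 10), (-9, 13)) = 26.1725
d((17, 10), (-25, 13)) = 42.107
d((17, 10), (25, -20)) = 31.0483
d((17, 10), (18, -3)) = 13.0384
d((17, 10), (-29, -9)) = 49.7695
d((-29, 15), (-30, 15)) = 1.0 <-- minimum
d((-29, 15), (11, -26)) = 57.28
d((-29, 15), (-23, -4)) = 19.9249
d((-29, 15), (-9, 13)) = 20.0998
d((-29, 15), (-25, 13)) = 4.4721
d((-29, 15), (25, -20)) = 64.3506
d((-29, 15), (18, -3)) = 50.3289
d((-29, 15), (-29, -9)) = 24.0
d((-30, 15), (11, -26)) = 57.9828
d((-30, 15), (-23, -4)) = 20.2485
d((-30, 15), (-9, 13)) = 21.095
d((-30, 15), (-25, 13)) = 5.3852
d((-30, 15), (25, -20)) = 65.192
d((-30, 15), (18, -3)) = 51.264
d((-30, 15), (-29, -9)) = 24.0208
d((11, -26), (-23, -4)) = 40.4969
d((11, -26), (-9, 13)) = 43.8292
d((11, -26), (-25, 13)) = 53.0754
d((11, -26), (25, -20)) = 15.2315
d((11, -26), (18, -3)) = 24.0416
d((11, -26), (-29, -9)) = 43.4626
d((-23, -4), (-9, 13)) = 22.0227
d((-23, -4), (-25, 13)) = 17.1172
d((-23, -4), (25, -20)) = 50.5964
d((-23, -4), (18, -3)) = 41.0122
d((-23, -4), (-29, -9)) = 7.8102
d((-9, 13), (-25, 13)) = 16.0
d((-9, 13), (25, -20)) = 47.3814
d((-9, 13), (18, -3)) = 31.3847
d((-9, 13), (-29, -9)) = 29.7321
d((-25, 13), (25, -20)) = 59.9083
d((-25, 13), (18, -3)) = 45.8803
d((-25, 13), (-29, -9)) = 22.3607
d((25, -20), (18, -3)) = 18.3848
d((25, -20), (-29, -9)) = 55.109
d((18, -3), (-29, -9)) = 47.3814

Closest pair: (-29, 15) and (-30, 15) with distance 1.0

The closest pair is (-29, 15) and (-30, 15) with Euclidean distance 1.0. For 10 points, brute-force pairwise comparison is shown above. For large n, the divide-and-conquer algorithm (sort by x, recurse on halves, check the dividing strip) achieves O(n log n).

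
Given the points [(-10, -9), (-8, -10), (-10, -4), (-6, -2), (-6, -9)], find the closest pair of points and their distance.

Computing all pairwise distances among 5 points:

d((-10, -9), (-8, -10)) = 2.2361 <-- minimum
d((-10, -9), (-10, -4)) = 5.0
d((-10, -9), (-6, -2)) = 8.0623
d((-10, -9), (-6, -9)) = 4.0
d((-8, -10), (-10, -4)) = 6.3246
d((-8, -10), (-6, -2)) = 8.2462
d((-8, -10), (-6, -9)) = 2.2361 <-- minimum
d((-10, -4), (-6, -2)) = 4.4721
d((-10, -4), (-6, -9)) = 6.4031
d((-6, -2), (-6, -9)) = 7.0

Minimum distance: 2.2361 (tie among 2 pairs: (-10, -9) and (-8, -10); (-8, -10) and (-6, -9))

The minimum Euclidean distance is 2.2361. There is a tie: 2 pairs achieve this minimum — (-10, -9) and (-8, -10); (-8, -10) and (-6, -9). Any of these is a valid closest pair. For 5 points, brute-force pairwise comparison is shown above. For large n, the divide-and-conquer algorithm (sort by x, recurse on halves, check the dividing strip) achieves O(n log n).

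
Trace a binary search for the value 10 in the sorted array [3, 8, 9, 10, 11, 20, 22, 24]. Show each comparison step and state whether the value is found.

Binary search for 10 in [3, 8, 9, 10, 11, 20, 22, 24]:

lo=0, hi=7, mid=3, arr[mid]=10 -> Found target at index 3!

Binary search finds 10 at index 3 after 1 comparisons. The search repeatedly halves the search space by comparing with the middle element.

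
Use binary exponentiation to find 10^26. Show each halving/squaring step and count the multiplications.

Computing 10^26 by squaring (build up from 10^1; each line after the first costs one multiplication):

10^1 = 10
10^2 = (10^1)^2 = 10^2 = 100
10^3 = 10 * 10^2 = 10 * 100 = 1000
10^6 = (10^3)^2 = 1000^2 = 1000000
10^12 = (10^6)^2 = 1000000^2 = 1000000000000
10^13 = 10 * 10^12 = 10 * 1000000000000 = 10000000000000
10^26 = (10^13)^2 = 10000000000000^2 = 100000000000000000000000000

Result: 100000000000000000000000000
Multiplications needed: 6 (6 lines after 10^1)

10^26 = 100000000000000000000000000. Using exponentiation by squaring, this requires 6 multiplications. The key idea: if the exponent is even, square the half-power; if odd, multiply by the base once.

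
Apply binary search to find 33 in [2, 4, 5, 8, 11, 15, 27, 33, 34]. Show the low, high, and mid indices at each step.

Binary search for 33 in [2, 4, 5, 8, 11, 15, 27, 33, 34]:

lo=0, hi=8, mid=4, arr[mid]=11 -> 11 < 33, search right half
lo=5, hi=8, mid=6, arr[mid]=27 -> 27 < 33, search right half
lo=7, hi=8, mid=7, arr[mid]=33 -> Found target at index 7!

Binary search finds 33 at index 7 after 3 comparisons. The search repeatedly halves the search space by comparing with the middle element.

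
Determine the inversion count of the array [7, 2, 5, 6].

Finding inversions in [7, 2, 5, 6]:

(0, 1): arr[0]=7 > arr[1]=2
(0, 2): arr[0]=7 > arr[2]=5
(0, 3): arr[0]=7 > arr[3]=6

Total inversions: 3

The array has 3 inversion(s): (0,1), (0,2), (0,3). Each pair (i,j) satisfies i < j and arr[i] > arr[j].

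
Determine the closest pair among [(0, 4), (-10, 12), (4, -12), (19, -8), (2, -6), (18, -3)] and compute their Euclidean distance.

Computing all pairwise distances among 6 points:

d((0, 4), (-10, 12)) = 12.8062
d((0, 4), (4, -12)) = 16.4924
d((0, 4), (19, -8)) = 22.4722
d((0, 4), (2, -6)) = 10.198
d((0, 4), (18, -3)) = 19.3132
d((-10, 12), (4, -12)) = 27.7849
d((-10, 12), (19, -8)) = 35.2278
d((-10, 12), (2, -6)) = 21.6333
d((-10, 12), (18, -3)) = 31.7648
d((4, -12), (19, -8)) = 15.5242
d((4, -12), (2, -6)) = 6.3246
d((4, -12), (18, -3)) = 16.6433
d((19, -8), (2, -6)) = 17.1172
d((19, -8), (18, -3)) = 5.099 <-- minimum
d((2, -6), (18, -3)) = 16.2788

Closest pair: (19, -8) and (18, -3) with distance 5.099

The closest pair is (19, -8) and (18, -3) with Euclidean distance 5.099. For 6 points, brute-force pairwise comparison is shown above. For large n, the divide-and-conquer algorithm (sort by x, recurse on halves, check the dividing strip) achieves O(n log n).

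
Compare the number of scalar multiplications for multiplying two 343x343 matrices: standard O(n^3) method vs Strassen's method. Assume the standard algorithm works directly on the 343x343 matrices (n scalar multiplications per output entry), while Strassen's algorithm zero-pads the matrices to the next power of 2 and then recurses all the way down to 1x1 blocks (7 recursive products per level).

Matrix multiplication for 343x343 matrices:

Strassen's algorithm requires power-of-2 dimensions. Pad 343x343 to 512x512 (next power of 2).

Standard algorithm: 343^3 = 40353607 multiplications
Strassen's algorithm: 7^(log2(512)) = 7^9 = 40353607 multiplications
Savings: 40353607 - 40353607 = 0 multiplications

Standard: 40353607 multiplications (343^3). Strassen: 40353607 multiplications (7^9, after padding to 512x512). Strassen reduces 8 recursive multiplications to 7 at each level.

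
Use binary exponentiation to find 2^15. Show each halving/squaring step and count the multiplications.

Computing 2^15 by squaring (build up from 2^1; each line after the first costs one multiplication):

2^1 = 2
2^2 = (2^1)^2 = 2^2 = 4
2^3 = 2 * 2^2 = 2 * 4 = 8
2^6 = (2^3)^2 = 8^2 = 64
2^7 = 2 * 2^6 = 2 * 64 = 128
2^14 = (2^7)^2 = 128^2 = 16384
2^15 = 2 * 2^14 = 2 * 16384 = 32768

Result: 32768
Multiplications needed: 6 (6 lines after 2^1)

2^15 = 32768. Using exponentiation by squaring, this requires 6 multiplications. The key idea: if the exponent is even, square the half-power; if odd, multiply by the base once.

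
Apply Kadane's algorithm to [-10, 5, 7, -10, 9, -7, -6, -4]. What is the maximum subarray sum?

Using Kadane's algorithm on [-10, 5, 7, -10, 9, -7, -6, -4]:

Scanning through the array:
Position 1 (value 5): max_ending_here = 5, max_so_far = 5
Position 2 (value 7): max_ending_here = 12, max_so_far = 12
Position 3 (value -10): max_ending_here = 2, max_so_far = 12
Position 4 (value 9): max_ending_here = 11, max_so_far = 12
Position 5 (value -7): max_ending_here = 4, max_so_far = 12
Position 6 (value -6): max_ending_here = -2, max_so_far = 12
Position 7 (value -4): max_ending_here = -4, max_so_far = 12

Maximum subarray: [5, 7]
Maximum sum: 12

The maximum subarray is [5, 7] with sum 12. This subarray runs from index 1 to index 2.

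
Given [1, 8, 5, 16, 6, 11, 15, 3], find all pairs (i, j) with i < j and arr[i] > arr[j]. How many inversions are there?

Finding inversions in [1, 8, 5, 16, 6, 11, 15, 3]:

(1, 2): arr[1]=8 > arr[2]=5
(1, 4): arr[1]=8 > arr[4]=6
(1, 7): arr[1]=8 > arr[7]=3
(2, 7): arr[2]=5 > arr[7]=3
(3, 4): arr[3]=16 > arr[4]=6
(3, 5): arr[3]=16 > arr[5]=11
(3, 6): arr[3]=16 > arr[6]=15
(3, 7): arr[3]=16 > arr[7]=3
(4, 7): arr[4]=6 > arr[7]=3
(5, 7): arr[5]=11 > arr[7]=3
(6, 7): arr[6]=15 > arr[7]=3

Total inversions: 11

The array has 11 inversion(s): (1,2), (1,4), (1,7), (2,7), (3,4), (3,5), (3,6), (3,7), (4,7), (5,7), (6,7). Each pair (i,j) satisfies i < j and arr[i] > arr[j].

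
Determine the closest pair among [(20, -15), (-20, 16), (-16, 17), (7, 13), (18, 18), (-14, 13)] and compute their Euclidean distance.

Computing all pairwise distances among 6 points:

d((20, -15), (-20, 16)) = 50.6063
d((20, -15), (-16, 17)) = 48.1664
d((20, -15), (7, 13)) = 30.8707
d((20, -15), (18, 18)) = 33.0606
d((20, -15), (-14, 13)) = 44.0454
d((-20, 16), (-16, 17)) = 4.1231 <-- minimum
d((-20, 16), (7, 13)) = 27.1662
d((-20, 16), (18, 18)) = 38.0526
d((-20, 16), (-14, 13)) = 6.7082
d((-16, 17), (7, 13)) = 23.3452
d((-16, 17), (18, 18)) = 34.0147
d((-16, 17), (-14, 13)) = 4.4721
d((7, 13), (18, 18)) = 12.083
d((7, 13), (-14, 13)) = 21.0
d((18, 18), (-14, 13)) = 32.3883

Closest pair: (-20, 16) and (-16, 17) with distance 4.1231

The closest pair is (-20, 16) and (-16, 17) with Euclidean distance 4.1231. For 6 points, brute-force pairwise comparison is shown above. For large n, the divide-and-conquer algorithm (sort by x, recurse on halves, check the dividing strip) achieves O(n log n).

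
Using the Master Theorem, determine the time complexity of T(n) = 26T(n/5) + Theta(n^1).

Master Theorem for T(n) = 26T(n/5) + O(n^1):

a = 26, b = 5, c = 1
log_b(a) = log_5(26) = 2.0244

Case 1: c = 1 < log_5(26) = 2.0244
T(n) = O(n^(log_5 26))

For T(n) = 26T(n/5) + O(n^1): log_5(26) = 2.0244. This is Case 1 of the Master Theorem (c < log_b(a), work dominated by leaves), giving O(n^(log_5 26)).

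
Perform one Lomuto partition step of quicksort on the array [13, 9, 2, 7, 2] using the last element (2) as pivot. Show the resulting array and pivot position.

Lomuto partition with pivot = 2:

Initial array: [13, 9, 2, 7, 2]

arr[0]=13 > 2: no swap
arr[1]=9 > 2: no swap
arr[2]=2 <= 2: swap with position 0, array becomes [2, 9, 13, 7, 2]
arr[3]=7 > 2: no swap

Place pivot at position 1: [2, 2, 13, 7, 9]
Pivot position: 1

After partitioning with pivot 2, the array becomes [2, 2, 13, 7, 9]. The pivot is placed at index 1. All elements to the left of the pivot are <= 2, and all elements to the right are > 2.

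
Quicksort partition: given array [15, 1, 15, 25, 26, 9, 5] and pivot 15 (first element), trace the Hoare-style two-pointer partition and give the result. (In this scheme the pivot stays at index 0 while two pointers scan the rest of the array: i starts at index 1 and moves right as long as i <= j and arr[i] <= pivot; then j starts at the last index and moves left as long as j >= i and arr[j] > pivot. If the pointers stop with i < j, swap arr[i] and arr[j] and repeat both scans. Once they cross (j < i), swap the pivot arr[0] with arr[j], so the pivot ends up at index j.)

Hoare-style two-pointer partition with pivot = 15:

Initial array: [15, 1, 15, 25, 26, 9, 5]

Pointers start at i = 1, j = 6.
i stops at index 3 (arr[3]=25 > 15), j stops at index 6 (arr[6]=5 <= 15): swap arr[3] and arr[6], array becomes [15, 1, 15, 5, 26, 9, 25]
i stops at index 4 (arr[4]=26 > 15), j stops at index 5 (arr[5]=9 <= 15): swap arr[4] and arr[5], array becomes [15, 1, 15, 5, 9, 26, 25]
i ends at 5, j ends at 4: the pointers have crossed (j < i), so scanning stops.

Swap pivot arr[0] with arr[4] to place pivot at position 4: [9, 1, 15, 5, 15, 26, 25]
Pivot position: 4

After partitioning with pivot 15, the array becomes [9, 1, 15, 5, 15, 26, 25]. The pivot is placed at index 4. All elements to the left of the pivot are <= 15, and all elements to the right are > 15.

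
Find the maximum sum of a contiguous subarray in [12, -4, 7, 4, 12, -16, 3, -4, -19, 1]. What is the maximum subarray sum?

Using Kadane's algorithm on [12, -4, 7, 4, 12, -16, 3, -4, -19, 1]:

Scanning through the array:
Position 1 (value -4): max_ending_here = 8, max_so_far = 12
Position 2 (value 7): max_ending_here = 15, max_so_far = 15
Position 3 (value 4): max_ending_here = 19, max_so_far = 19
Position 4 (value 12): max_ending_here = 31, max_so_far = 31
Position 5 (value -16): max_ending_here = 15, max_so_far = 31
Position 6 (value 3): max_ending_here = 18, max_so_far = 31
Position 7 (value -4): max_ending_here = 14, max_so_far = 31
Position 8 (value -19): max_ending_here = -5, max_so_far = 31
Position 9 (value 1): max_ending_here = 1, max_so_far = 31

Maximum subarray: [12, -4, 7, 4, 12]
Maximum sum: 31

The maximum subarray is [12, -4, 7, 4, 12] with sum 31. This subarray runs from index 0 to index 4.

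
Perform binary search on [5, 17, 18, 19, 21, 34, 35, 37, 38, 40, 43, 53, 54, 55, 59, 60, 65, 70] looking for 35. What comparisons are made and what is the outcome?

Binary search for 35 in [5, 17, 18, 19, 21, 34, 35, 37, 38, 40, 43, 53, 54, 55, 59, 60, 65, 70]:

lo=0, hi=17, mid=8, arr[mid]=38 -> 38 > 35, search left half
lo=0, hi=7, mid=3, arr[mid]=19 -> 19 < 35, search right half
lo=4, hi=7, mid=5, arr[mid]=34 -> 34 < 35, search right half
lo=6, hi=7, mid=6, arr[mid]=35 -> Found target at index 6!

Binary search finds 35 at index 6 after 4 comparisons. The search repeatedly halves the search space by comparing with the middle element.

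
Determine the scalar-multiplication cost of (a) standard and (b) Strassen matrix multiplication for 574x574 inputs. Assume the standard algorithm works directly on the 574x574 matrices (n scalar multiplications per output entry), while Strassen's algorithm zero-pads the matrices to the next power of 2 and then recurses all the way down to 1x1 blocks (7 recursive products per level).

Matrix multiplication for 574x574 matrices:

Strassen's algorithm requires power-of-2 dimensions. Pad 574x574 to 1024x1024 (next power of 2).

Standard algorithm: 574^3 = 189119224 multiplications
Strassen's algorithm: 7^(log2(1024)) = 7^10 = 282475249 multiplications
Difference: 189119224 - 282475249 = -93356025 (Strassen uses MORE here due to padding overhead — for small or just-over-power-of-2 n, padding can outweigh the per-level savings)

Standard: 189119224 multiplications (574^3). Strassen: 282475249 multiplications (7^10, after padding to 1024x1024). Strassen reduces 8 recursive multiplications to 7 at each level.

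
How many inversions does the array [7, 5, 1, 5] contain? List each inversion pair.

Finding inversions in [7, 5, 1, 5]:

(0, 1): arr[0]=7 > arr[1]=5
(0, 2): arr[0]=7 > arr[2]=1
(0, 3): arr[0]=7 > arr[3]=5
(1, 2): arr[1]=5 > arr[2]=1

Total inversions: 4

The array has 4 inversion(s): (0,1), (0,2), (0,3), (1,2). Each pair (i,j) satisfies i < j and arr[i] > arr[j].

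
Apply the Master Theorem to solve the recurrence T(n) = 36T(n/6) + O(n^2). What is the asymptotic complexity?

Master Theorem for T(n) = 36T(n/6) + O(n^2):

a = 36, b = 6, c = 2
log_b(a) = log_6(36) = 2.0000

Case 2: c = 2 = log_6(36) = 2.0000
T(n) = O(n^2 log n) = O(n^2 log n)

For T(n) = 36T(n/6) + O(n^2): log_6(36) = 2.0000. This is Case 2 of the Master Theorem (c = log_b(a), equal work at all levels), giving O(n^2 log n).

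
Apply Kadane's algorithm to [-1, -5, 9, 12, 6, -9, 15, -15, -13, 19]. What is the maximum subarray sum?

Using Kadane's algorithm on [-1, -5, 9, 12, 6, -9, 15, -15, -13, 19]:

Scanning through the array:
Position 1 (value -5): max_ending_here = -5, max_so_far = -1
Position 2 (value 9): max_ending_here = 9, max_so_far = 9
Position 3 (value 12): max_ending_here = 21, max_so_far = 21
Position 4 (value 6): max_ending_here = 27, max_so_far = 27
Position 5 (value -9): max_ending_here = 18, max_so_far = 27
Position 6 (value 15): max_ending_here = 33, max_so_far = 33
Position 7 (value -15): max_ending_here = 18, max_so_far = 33
Position 8 (value -13): max_ending_here = 5, max_so_far = 33
Position 9 (value 19): max_ending_here = 24, max_so_far = 33

Maximum subarray: [9, 12, 6, -9, 15]
Maximum sum: 33

The maximum subarray is [9, 12, 6, -9, 15] with sum 33. This subarray runs from index 2 to index 6.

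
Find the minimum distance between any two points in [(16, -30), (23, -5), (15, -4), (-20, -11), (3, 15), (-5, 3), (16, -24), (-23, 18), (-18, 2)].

Computing all pairwise distances among 9 points:

d((16, -30), (23, -5)) = 25.9615
d((16, -30), (15, -4)) = 26.0192
d((16, -30), (-20, -11)) = 40.7063
d((16, -30), (3, 15)) = 46.8402
d((16, -30), (-5, 3)) = 39.1152
d((16, -30), (16, -24)) = 6.0 <-- minimum
d((16, -30), (-23, 18)) = 61.8466
d((16, -30), (-18, 2)) = 46.6905
d((23, -5), (15, -4)) = 8.0623
d((23, -5), (-20, -11)) = 43.4166
d((23, -5), (3, 15)) = 28.2843
d((23, -5), (-5, 3)) = 29.1204
d((23, -5), (16, -24)) = 20.2485
d((23, -5), (-23, 18)) = 51.4296
d((23, -5), (-18, 2)) = 41.5933
d((15, -4), (-20, -11)) = 35.6931
d((15, -4), (3, 15)) = 22.4722
d((15, -4), (-5, 3)) = 21.1896
d((15, -4), (16, -24)) = 20.025
d((15, -4), (-23, 18)) = 43.909
d((15, -4), (-18, 2)) = 33.541
d((-20, -11), (3, 15)) = 34.7131
d((-20, -11), (-5, 3)) = 20.5183
d((-20, -11), (16, -24)) = 38.2753
d((-20, -11), (-23, 18)) = 29.1548
d((-20, -11), (-18, 2)) = 13.1529
d((3, 15), (-5, 3)) = 14.4222
d((3, 15), (16, -24)) = 41.1096
d((3, 15), (-23, 18)) = 26.1725
d((3, 15), (-18, 2)) = 24.6982
d((-5, 3), (16, -24)) = 34.2053
d((-5, 3), (-23, 18)) = 23.4307
d((-5, 3), (-18, 2)) = 13.0384
d((16, -24), (-23, 18)) = 57.3149
d((16, -24), (-18, 2)) = 42.8019
d((-23, 18), (-18, 2)) = 16.7631

Closest pair: (16, -30) and (16, -24) with distance 6.0

The closest pair is (16, -30) and (16, -24) with Euclidean distance 6.0. For 9 points, brute-force pairwise comparison is shown above. For large n, the divide-and-conquer algorithm (sort by x, recurse on halves, check the dividing strip) achieves O(n log n).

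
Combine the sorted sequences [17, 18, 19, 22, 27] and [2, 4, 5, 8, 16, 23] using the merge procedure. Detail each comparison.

Merging process:

Compare 17 vs 2: take 2 from right. Merged: [2]
Compare 17 vs 4: take 4 from right. Merged: [2, 4]
Compare 17 vs 5: take 5 from right. Merged: [2, 4, 5]
Compare 17 vs 8: take 8 from right. Merged: [2, 4, 5, 8]
Compare 17 vs 16: take 16 from right. Merged: [2, 4, 5, 8, 16]
Compare 17 vs 23: take 17 from left. Merged: [2, 4, 5, 8, 16, 17]
Compare 18 vs 23: take 18 from left. Merged: [2, 4, 5, 8, 16, 17, 18]
Compare 19 vs 23: take 19 from left. Merged: [2, 4, 5, 8, 16, 17, 18, 19]
Compare 22 vs 23: take 22 from left. Merged: [2, 4, 5, 8, 16, 17, 18, 19, 22]
Compare 27 vs 23: take 23 from right. Merged: [2, 4, 5, 8, 16, 17, 18, 19, 22, 23]
Append remaining from left: [27]. Merged: [2, 4, 5, 8, 16, 17, 18, 19, 22, 23, 27]

Final merged array: [2, 4, 5, 8, 16, 17, 18, 19, 22, 23, 27]
Total comparisons: 10

The merged array is [2, 4, 5, 8, 16, 17, 18, 19, 22, 23, 27], requiring 10 comparisons. The merge step runs in O(n) time where n is the total number of elements.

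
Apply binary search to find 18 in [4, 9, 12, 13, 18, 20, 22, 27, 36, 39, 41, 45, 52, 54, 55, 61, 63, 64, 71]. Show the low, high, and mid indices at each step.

Binary search for 18 in [4, 9, 12, 13, 18, 20, 22, 27, 36, 39, 41, 45, 52, 54, 55, 61, 63, 64, 71]:

lo=0, hi=18, mid=9, arr[mid]=39 -> 39 > 18, search left half
lo=0, hi=8, mid=4, arr[mid]=18 -> Found target at index 4!

Binary search finds 18 at index 4 after 2 comparisons. The search repeatedly halves the search space by comparing with the middle element.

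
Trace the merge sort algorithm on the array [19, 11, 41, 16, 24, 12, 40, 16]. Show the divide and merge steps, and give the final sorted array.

Merge sort trace:

Split: [19, 11, 41, 16, 24, 12, 40, 16] -> [19, 11, 41, 16] and [24, 12, 40, 16]
  Split: [19, 11, 41, 16] -> [19, 11] and [41, 16]
    Split: [19, 11] -> [19] and [11]
    Merge: [19] + [11] -> [11, 19]
    Split: [41, 16] -> [41] and [16]
    Merge: [41] + [16] -> [16, 41]
  Merge: [11, 19] + [16, 41] -> [11, 16, 19, 41]
  Split: [24, 12, 40, 16] -> [24, 12] and [40, 16]
    Split: [24, 12] -> [24] and [12]
    Merge: [24] + [12] -> [12, 24]
    Split: [40, 16] -> [40] and [16]
    Merge: [40] + [16] -> [16, 40]
  Merge: [12, 24] + [16, 40] -> [12, 16, 24, 40]
Merge: [11, 16, 19, 41] + [12, 16, 24, 40] -> [11, 12, 16, 16, 19, 24, 40, 41]

Final sorted array: [11, 12, 16, 16, 19, 24, 40, 41]

The merge sort proceeds by recursively splitting the array and merging sorted halves.
After all merges, the sorted array is [11, 12, 16, 16, 19, 24, 40, 41].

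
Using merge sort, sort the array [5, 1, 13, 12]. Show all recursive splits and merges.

Merge sort trace:

Split: [5, 1, 13, 12] -> [5, 1] and [13, 12]
  Split: [5, 1] -> [5] and [1]
  Merge: [5] + [1] -> [1, 5]
  Split: [13, 12] -> [13] and [12]
  Merge: [13] + [12] -> [12, 13]
Merge: [1, 5] + [12, 13] -> [1, 5, 12, 13]

Final sorted array: [1, 5, 12, 13]

The merge sort proceeds by recursively splitting the array and merging sorted halves.
After all merges, the sorted array is [1, 5, 12, 13].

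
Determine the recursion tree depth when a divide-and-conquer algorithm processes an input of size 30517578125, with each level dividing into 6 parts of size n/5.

For divide and conquer with division factor 5:

Problem sizes at each level:
Level 0: 30517578125
Level 1: 6103515625
Level 2: 1220703125
Level 3: 244140625
Level 4: 48828125
Level 5: 9765625
Level 6: 1953125
Level 7: 390625
Level 8: 78125
Level 9: 15625
Level 10: 3125
Level 11: 625
Level 12: 125
Level 13: 25
Level 14: 5
Level 15: 1

The root is level 0 and the size-1 base case is level 15 (the tree spans levels 0 through 15, i.e. 16 levels counting the root), so the depth is the number of divisions: log_5(30517578125) = 15

The recursion tree depth is log_5(30517578125) = 15. At each level, the problem size is divided by 5, so it takes 15 divisions to reduce to a base case of size 1. The algorithm makes 6 recursive calls at each level.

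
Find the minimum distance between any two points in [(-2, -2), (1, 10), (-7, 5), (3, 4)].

Computing all pairwise distances among 4 points:

d((-2, -2), (1, 10)) = 12.3693
d((-2, -2), (-7, 5)) = 8.6023
d((-2, -2), (3, 4)) = 7.8102
d((1, 10), (-7, 5)) = 9.434
d((1, 10), (3, 4)) = 6.3246 <-- minimum
d((-7, 5), (3, 4)) = 10.0499

Closest pair: (1, 10) and (3, 4) with distance 6.3246

The closest pair is (1, 10) and (3, 4) with Euclidean distance 6.3246. For 4 points, brute-force pairwise comparison is shown above. For large n, the divide-and-conquer algorithm (sort by x, recurse on halves, check the dividing strip) achieves O(n log n).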